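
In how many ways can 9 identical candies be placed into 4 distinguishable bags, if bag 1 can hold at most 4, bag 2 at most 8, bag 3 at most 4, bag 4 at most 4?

114

Without the upper bounds there are C(12,3) = 220 ways to split 9 among 4 bags.
Subtract solutions that violate a single cap (substitute x_i' = x_i − (cap_i+1)): x_1 ≥ 5 gives C(7,3) = 35; x_2 ≥ 9 gives C(3,3) = 1; x_3 ≥ 5 gives C(7,3) = 35; x_4 ≥ 5 gives C(7,3) = 35. Together 106.
No two caps can be exceeded simultaneously, so the pair terms are all 0.
By inclusion–exclusion the count is 220 − 106 + 0 = 114.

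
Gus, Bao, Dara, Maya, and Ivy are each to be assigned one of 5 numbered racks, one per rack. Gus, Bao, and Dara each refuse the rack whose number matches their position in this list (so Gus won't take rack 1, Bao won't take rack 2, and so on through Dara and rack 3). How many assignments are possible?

64

Let Aᵢ (for i ∈ {1, 2, 3}) be the placements that put person i in their forbidden rack. Any j of these fix j positions, leaving (5−j)! ways to fill the rest, and there are C(3,j) ways to pick which j.
By inclusion–exclusion, the number of valid placements is Σ_{j=0}^{3} (−1)^j C(3,j)·(5−j)!.
Computing: 120 − 72 + 18 − 2 = 64.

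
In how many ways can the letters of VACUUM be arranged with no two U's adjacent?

240

Total arrangements of VACUUM: 6!/(2!) = 360.
Arrangements with the U's together: treat UU as one letter, giving (5)! = 120.
Subtracting, 360 − 120 = 240 arrangements keep the U's apart.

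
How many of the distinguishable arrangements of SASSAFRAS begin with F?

With the first slot taken by F, it remains to arrange the other 8 letters (SASSARAS).
Those 8 letters have A appearing 3 times and S appearing 4 times, giving (8)!/(4!·3!) = 280.

280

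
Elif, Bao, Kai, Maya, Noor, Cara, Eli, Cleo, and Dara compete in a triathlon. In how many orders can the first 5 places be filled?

There are 9 choices for 1st place, 8 for 2nd, and so on down to 5 for position 5.
That gives 9 × 8 × 7 × 6 × 5 = 15120.

15120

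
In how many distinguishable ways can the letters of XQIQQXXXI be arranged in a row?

XQIQQXXXI has 9 letters with I appearing twice, Q appearing 3 times, and X appearing 4 times.
The number of distinct arrangements is 9!/(4!·3!·2!) = 362880/288 = 1260.

1260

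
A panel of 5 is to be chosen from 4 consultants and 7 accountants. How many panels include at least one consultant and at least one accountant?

441

Unrestricted: C(11,5) = 462 ways to pick any 5 of the 11.
Selections missing a whole group: no consultants → C(7,5) = 21; no accountants → C(4,5) = 0.
Both groups omitted at once is impossible, so 462 − 21 = 441.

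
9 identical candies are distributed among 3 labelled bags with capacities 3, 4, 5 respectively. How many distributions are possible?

Ignoring the caps, the number of non-negative solutions to x_1+…+x_3 = 9 is C(11,2) = 55.
Subtract solutions that violate a single cap (substitute x_i' = x_i − (cap_i+1)): x_1 ≥ 4 gives C(7,2) = 21; x_2 ≥ 5 gives C(6,2) = 15; x_3 ≥ 6 gives C(5,2) = 10. Together 46.
Add back pairs where two caps are both exceeded: 1 + 0 + 0 = 1.
By inclusion–exclusion the count is 55 − 46 + 1 = 10.

10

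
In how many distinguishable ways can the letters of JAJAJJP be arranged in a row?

105

Letter multiplicities in JAJAJJP: A×2, J×4, P×1.
The number of distinct arrangements is 7!/(4!·2!) = 5040/48 = 105.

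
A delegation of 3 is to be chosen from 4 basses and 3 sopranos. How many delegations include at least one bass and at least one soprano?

With no constraint there are C(7,3) = 35 possible selections.
Selections missing a whole group: no basses → C(3,3) = 1; no sopranos → C(4,3) = 4.
Both groups omitted at once is impossible, so 35 − 5 = 30.

30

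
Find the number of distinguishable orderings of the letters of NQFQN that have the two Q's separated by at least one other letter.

18

Total arrangements of NQFQN: 5!/(2!·2!) = 30.
Arrangements with the Q's together: treat QQ as one letter, giving (4)!/(2!) = 12.
Hence 30 − 12 = 18.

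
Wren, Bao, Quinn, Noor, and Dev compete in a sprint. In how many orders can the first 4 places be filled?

There are 5 choices for 1st place, 4 for 2nd, and so on down to 2 for position 4.
That gives 5 × 4 × 3 × 2 = 120.

120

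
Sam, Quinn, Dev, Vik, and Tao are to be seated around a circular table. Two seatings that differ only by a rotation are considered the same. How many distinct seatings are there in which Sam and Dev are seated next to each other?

12

Treat {Sam, Dev} as one unit (2 internal orders) and seat the resulting 4 units around the table: (3)! circular arrangements.
So 2 × (3)! = 2 × 6 = 12.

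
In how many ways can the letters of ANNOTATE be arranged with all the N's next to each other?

1260

Treat the 2 copies of N as a single block. The multiset to arrange is then {NN, A, A, E, O, T, T}, 7 items in all.
That gives (7)!/(2!·2!) = 1260 arrangements.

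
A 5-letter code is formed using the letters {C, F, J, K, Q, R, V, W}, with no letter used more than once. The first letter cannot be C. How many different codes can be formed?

5880

The first letter has 8−1 = 7 choices (anything except C).
The remaining 4 letters are filled from the other 7 symbols without repetition: 7 × 6 × 5 × 4 = 840.
Total: 7 × 840 = 5880.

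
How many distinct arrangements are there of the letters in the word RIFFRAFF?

RIFFRAFF has 8 letters with F appearing 4 times and R appearing twice.
The number of distinct arrangements is 8!/(4!·2!) = 40320/48 = 840.

840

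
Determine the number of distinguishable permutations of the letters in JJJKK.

JJJKK has 5 letters with J appearing 3 times and K appearing twice.
Dividing 5! = 120 by 3!·2! = 12 for the repeated letters gives 10.

10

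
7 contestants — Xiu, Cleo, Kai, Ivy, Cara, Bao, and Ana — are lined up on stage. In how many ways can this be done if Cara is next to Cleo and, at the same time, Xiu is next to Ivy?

Treat {Cara,Cleo} as one block (2 orders) and {Xiu,Ivy} as another (2 orders).
That leaves 5 units to arrange: 2 × 2 × 5! = 4 × 120 = 480.

480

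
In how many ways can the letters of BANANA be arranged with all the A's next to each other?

Treat the 3 copies of A as a single block. The multiset to arrange is then {AAA, B, N, N}, 4 items in all.
That gives (4)!/(2!) = 12 arrangements.

12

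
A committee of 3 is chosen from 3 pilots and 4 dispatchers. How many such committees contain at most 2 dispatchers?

Split by how many dispatchers are chosen (0 through 2).
Sum: C(4,0)·C(3,3) + C(4,1)·C(3,2) + C(4,2)·C(3,1) = 1 + 12 + 18 = 31.

31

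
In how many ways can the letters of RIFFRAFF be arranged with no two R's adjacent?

There are 8!/(4!·2!) = 840 arrangements of RIFFRAFF in total.
Arrangements with the R's together: treat RR as one letter, giving (7)!/(4!) = 210.
Hence 840 − 210 = 630.

630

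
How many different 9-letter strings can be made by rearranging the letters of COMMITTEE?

45360

The 9 letters of COMMITTEE have repeats: E appearing twice, M appearing twice, and T appearing twice.
So there are 9! / (2!·2!·2!) = 45360 distinguishable arrangements.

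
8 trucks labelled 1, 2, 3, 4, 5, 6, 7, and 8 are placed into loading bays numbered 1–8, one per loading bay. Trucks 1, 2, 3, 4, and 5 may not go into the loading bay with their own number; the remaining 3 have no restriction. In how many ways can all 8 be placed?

21234

Let Aᵢ (for 1 ≤ i ≤ 5) be the placements that put truck i in its forbidden loading bay. Any j of these fix j positions, leaving (8−j)! ways to fill the rest, and there are C(5,j) ways to pick which j.
By inclusion–exclusion, the number of valid placements is Σ_{j=0}^{5} (−1)^j C(5,j)·(8−j)!.
Computing: 40320 − 25200 + 7200 − 1200 + 120 − 6 = 21234.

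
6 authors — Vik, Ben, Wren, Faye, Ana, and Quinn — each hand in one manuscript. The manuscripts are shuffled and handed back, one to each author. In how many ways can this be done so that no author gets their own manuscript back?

Count assignments avoiding every fixed point. For any j of the 6 authors fixed to their own manuscript, the other 6−j can be arranged in (6−j)! ways.
By inclusion–exclusion this is Σ_{j=0}^{6} (−1)^j C(6,j)·(6−j)!.
Computing: 720 − 720 + 360 − 120 + 30 − 6 + 1 = 265.

265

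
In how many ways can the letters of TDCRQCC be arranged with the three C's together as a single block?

Treat the 3 copies of C as a single block. The multiset to arrange is then {CCC, D, Q, R, T}, 5 items in all.
All 5 items are distinct, so there are (5)! = 120 arrangements.

120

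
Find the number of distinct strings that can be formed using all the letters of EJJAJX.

The 6 letters of EJJAJX have repeats: J appearing 3 times.
Dividing 6! = 720 by 3! = 6 for the repeated letters gives 120.

120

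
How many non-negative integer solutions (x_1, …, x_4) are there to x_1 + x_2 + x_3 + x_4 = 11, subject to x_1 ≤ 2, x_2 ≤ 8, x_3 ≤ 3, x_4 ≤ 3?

By stars and bars, unrestricted non-negative solutions to x_1+…+x_4 = 11 number C(11+3,3) = 364.
Subtract solutions that violate a single cap (substitute x_i' = x_i − (cap_i+1)): x_1 ≥ 3 gives C(11,3) = 165; x_2 ≥ 9 gives C(5,3) = 10; x_3 ≥ 4 gives C(10,3) = 120; x_4 ≥ 4 gives C(10,3) = 120. Together 415.
Add back pairs where two caps are both exceeded: 0 + 35 + 35 + 0 + 0 + 20 = 90.
Subtract triples: 0 + 0 + 1 + 0 = 1.
By inclusion–exclusion the count is 364 − 415 + 90 − 1 = 38.

38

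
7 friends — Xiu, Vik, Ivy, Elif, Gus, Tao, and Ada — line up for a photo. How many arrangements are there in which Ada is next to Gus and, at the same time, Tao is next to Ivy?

Treat {Ada,Gus} as one block (2 orders) and {Tao,Ivy} as another (2 orders).
That leaves 5 units to arrange: 2 × 2 × 5! = 4 × 120 = 480.

480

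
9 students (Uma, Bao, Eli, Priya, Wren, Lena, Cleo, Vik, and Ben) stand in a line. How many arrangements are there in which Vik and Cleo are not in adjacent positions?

Of the 9! = 362880 arrangements, those with Vik and Cleo adjacent number 2 × 8! = 80640 (treat the pair as a block with 2 internal orders).
Complementary counting: 362880 − 80640 = 282240.

282240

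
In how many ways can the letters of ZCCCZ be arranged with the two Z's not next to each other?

6

There are 5!/(3!·2!) = 10 arrangements of ZCCCZ in total.
Arrangements with the Z's together: treat ZZ as one letter, giving (4)!/(3!) = 4.
Hence 10 − 4 = 6.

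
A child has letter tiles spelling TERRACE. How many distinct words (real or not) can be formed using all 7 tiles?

1260

TERRACE has 7 letters with E appearing twice and R appearing twice.
The number of distinct arrangements is 7!/(2!·2!) = 5040/4 = 1260.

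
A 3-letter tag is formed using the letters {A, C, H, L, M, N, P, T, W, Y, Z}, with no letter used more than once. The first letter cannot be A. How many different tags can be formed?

The first letter has 11−1 = 10 choices (anything except A).
The remaining 2 letters are filled from the other 10 symbols without repetition: 10 × 9 = 90.
Total: 10 × 90 = 900.

900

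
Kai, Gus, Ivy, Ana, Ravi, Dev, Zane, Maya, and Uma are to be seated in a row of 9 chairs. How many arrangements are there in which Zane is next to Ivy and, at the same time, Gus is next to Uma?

20160

Treat {Zane,Ivy} as one block (2 orders) and {Gus,Uma} as another (2 orders).
That leaves 7 units to arrange: 2 × 2 × 7! = 4 × 5040 = 20160.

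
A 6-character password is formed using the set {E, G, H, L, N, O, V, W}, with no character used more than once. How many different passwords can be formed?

20160

This is a permutation of 6 out of 8: P(8,6) = 8!/2!.
8 × 7 × 6 × 5 × 4 × 3 = 20160.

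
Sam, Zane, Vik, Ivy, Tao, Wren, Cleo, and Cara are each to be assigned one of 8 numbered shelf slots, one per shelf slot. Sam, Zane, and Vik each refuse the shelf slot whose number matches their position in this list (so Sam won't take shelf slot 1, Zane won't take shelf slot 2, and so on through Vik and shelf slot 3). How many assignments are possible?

27240

Let Aᵢ (for i ∈ {1, 2, 3}) be the placements that put person i in their forbidden shelf slot. Any j of these fix j positions, leaving (8−j)! ways to fill the rest, and there are C(3,j) ways to pick which j.
By inclusion–exclusion, the number of valid placements is Σ_{j=0}^{3} (−1)^j C(3,j)·(8−j)!.
Computing: 40320 − 15120 + 2160 − 120 = 27240.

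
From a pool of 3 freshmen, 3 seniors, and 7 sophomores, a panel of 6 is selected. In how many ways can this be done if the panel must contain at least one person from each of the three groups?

With no constraint there are C(13,6) = 1716 possible selections.
Subtract selections that omit an entire group: no freshmen → C(10,6) = 210; no seniors → C(10,6) = 210; no sophomores → C(6,6) = 1.
Add back selections omitting two groups (i.e. drawn from a single group): C(3,6) + C(3,6) + C(7,6) = 7.
By inclusion–exclusion: 1716 − 421 + 7 = 1302.

1302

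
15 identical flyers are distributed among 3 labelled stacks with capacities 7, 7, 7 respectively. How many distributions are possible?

By stars and bars, unrestricted non-negative solutions to x_1+…+x_3 = 15 number C(15+2,2) = 136.
Subtract solutions that violate a single cap (substitute x_i' = x_i − (cap_i+1)): x_1 ≥ 8 gives C(9,2) = 36; x_2 ≥ 8 gives C(9,2) = 36; x_3 ≥ 8 gives C(9,2) = 36. Together 108.
No two caps can be exceeded simultaneously, so the pair terms are all 0.
By inclusion–exclusion the count is 136 − 108 + 0 = 28.

28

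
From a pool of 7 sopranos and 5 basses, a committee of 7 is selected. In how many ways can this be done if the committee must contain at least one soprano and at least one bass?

With no constraint there are C(12,7) = 792 possible selections.
Selections missing a whole group: no sopranos → C(5,7) = 0; no basses → C(7,7) = 1.
Both groups omitted at once is impossible, so 792 − 1 = 791.

791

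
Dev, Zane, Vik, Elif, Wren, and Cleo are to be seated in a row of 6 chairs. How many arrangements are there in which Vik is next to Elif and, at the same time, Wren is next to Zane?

96

Treat {Vik,Elif} as one block (2 orders) and {Wren,Zane} as another (2 orders).
That leaves 4 units to arrange: 2 × 2 × 4! = 4 × 24 = 96.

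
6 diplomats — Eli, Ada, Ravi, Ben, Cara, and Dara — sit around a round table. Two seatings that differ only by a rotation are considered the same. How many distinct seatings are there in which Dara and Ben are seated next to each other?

Treat {Dara, Ben} as one unit (2 internal orders) and seat the resulting 5 units around the table: (4)! circular arrangements.
So 2 × (4)! = 2 × 24 = 48.

48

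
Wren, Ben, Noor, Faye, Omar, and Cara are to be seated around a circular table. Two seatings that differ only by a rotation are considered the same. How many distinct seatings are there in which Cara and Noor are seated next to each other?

Glue Cara and Noor into a block (2 internal orders). Seating 5 units around a circle gives (4)! arrangements.
So 2 × (4)! = 2 × 24 = 48.

48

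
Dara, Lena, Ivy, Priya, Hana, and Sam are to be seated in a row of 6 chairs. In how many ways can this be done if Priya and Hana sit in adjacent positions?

Place the 4 others and the Priya-Hana pair as 5 objects in a line; the pair has 2 internal arrangements.
So the count is 2·(5)! = 240.

240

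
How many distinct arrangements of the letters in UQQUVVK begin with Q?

With the first slot taken by Q, it remains to arrange the other 6 letters (UQUVVK).
Those 6 letters have U appearing twice and V appearing twice, giving (6)!/(2!·2!) = 180.

180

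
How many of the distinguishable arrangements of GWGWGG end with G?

10

Fix G in the last position and arrange the remaining 5 letters.
Those 5 letters have G appearing 3 times and W appearing twice, giving (5)!/(3!·2!) = 10.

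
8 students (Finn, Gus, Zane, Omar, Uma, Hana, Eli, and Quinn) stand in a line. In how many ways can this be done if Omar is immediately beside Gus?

10080

Place the 6 others and the Omar-Gus pair as 7 objects in a line; the pair has 2 internal arrangements.
That gives 2 × 7! = 2 × 5040 = 10080.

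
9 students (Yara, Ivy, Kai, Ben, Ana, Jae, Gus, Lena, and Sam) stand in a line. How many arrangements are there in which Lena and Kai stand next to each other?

80640

Treat {Lena, Kai} as a single unit. There are 8 units to order, and the pair itself can be ordered 2 ways.
So the count is 2·(8)! = 80640.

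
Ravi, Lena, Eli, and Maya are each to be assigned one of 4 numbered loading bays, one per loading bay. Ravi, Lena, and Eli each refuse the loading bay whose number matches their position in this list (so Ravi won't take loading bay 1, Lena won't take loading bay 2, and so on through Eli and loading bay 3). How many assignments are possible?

11

Let Aᵢ (for i ∈ {1, 2, 3}) be the placements that put person i in their forbidden loading bay. Any j of these fix j positions, leaving (4−j)! ways to fill the rest, and there are C(3,j) ways to pick which j.
By inclusion–exclusion, the number of valid placements is Σ_{j=0}^{3} (−1)^j C(3,j)·(4−j)!.
Computing: 24 − 18 + 6 − 1 = 11.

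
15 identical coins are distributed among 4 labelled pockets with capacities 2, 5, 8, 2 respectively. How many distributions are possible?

10

Without the upper bounds there are C(18,3) = 816 ways to split 15 among 4 pockets.
Subtract solutions that violate a single cap (substitute x_i' = x_i − (cap_i+1)): x_1 ≥ 3 gives C(15,3) = 455; x_2 ≥ 6 gives C(12,3) = 220; x_3 ≥ 9 gives C(9,3) = 84; x_4 ≥ 3 gives C(15,3) = 455. Together 1214.
Add back pairs where two caps are both exceeded: 84 + 20 + 220 + 1 + 84 + 20 = 429.
Subtract triples: 0 + 20 + 1 + 0 = 21.
By inclusion–exclusion the count is 816 − 1214 + 429 − 21 = 10.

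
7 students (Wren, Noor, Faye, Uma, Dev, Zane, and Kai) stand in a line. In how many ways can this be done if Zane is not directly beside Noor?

3600

Of the 7! = 5040 arrangements, those with Zane and Noor adjacent number 2 × 6! = 1440 (treat the pair as a block with 2 internal orders).
So 5040 − 1440 = 3600 arrangements keep them apart.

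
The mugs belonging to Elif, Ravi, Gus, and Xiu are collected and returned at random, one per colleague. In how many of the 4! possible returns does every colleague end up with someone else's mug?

9

Let Aᵢ be the assignments in which colleague i gets their own mug. We want the size of the complement of A₁∪…∪A_4.
By inclusion–exclusion this is Σ_{j=0}^{4} (−1)^j C(4,j)·(4−j)!.
Computing: 24 − 24 + 12 − 4 + 1 = 9.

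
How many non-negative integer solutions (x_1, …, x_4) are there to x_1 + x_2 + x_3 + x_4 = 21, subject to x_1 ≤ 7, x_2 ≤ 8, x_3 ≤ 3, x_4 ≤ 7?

Ignoring the caps, the number of non-negative solutions to x_1+…+x_4 = 21 is C(24,3) = 2024.
Subtract solutions that violate a single cap (substitute x_i' = x_i − (cap_i+1)): x_1 ≥ 8 gives C(16,3) = 560; x_2 ≥ 9 gives C(15,3) = 455; x_3 ≥ 4 gives C(20,3) = 1140; x_4 ≥ 8 gives C(16,3) = 560. Together 2715.
Add back pairs where two caps are both exceeded: 35 + 220 + 56 + 165 + 35 + 220 = 731.
Subtract triples: 1 + 0 + 4 + 1 = 6.
By inclusion–exclusion the count is 2024 − 2715 + 731 − 6 = 34.

34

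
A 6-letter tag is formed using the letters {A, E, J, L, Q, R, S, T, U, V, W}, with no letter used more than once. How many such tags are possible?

Choose and order 6 of the 11 symbols: the first letter has 11 options, the next 10, and so on down to 6.
That product is 11 × 10 × 9 × 8 × 7 × 6 = 332640.

332640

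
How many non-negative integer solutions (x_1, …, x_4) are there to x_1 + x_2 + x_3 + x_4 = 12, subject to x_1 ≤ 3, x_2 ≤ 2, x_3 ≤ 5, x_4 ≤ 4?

Without the upper bounds there are C(15,3) = 455 ways to split 12 among 4 variables.
Subtract solutions that violate a single cap (substitute x_i' = x_i − (cap_i+1)): x_1 ≥ 4 gives C(11,3) = 165; x_2 ≥ 3 gives C(12,3) = 220; x_3 ≥ 6 gives C(9,3) = 84; x_4 ≥ 5 gives C(10,3) = 120. Together 589.
Add back pairs where two caps are both exceeded: 56 + 10 + 20 + 20 + 35 + 4 = 145.
Subtract triples: 0 + 1 + 0 + 0 = 1.
By inclusion–exclusion the count is 455 − 589 + 145 − 1 = 10.

10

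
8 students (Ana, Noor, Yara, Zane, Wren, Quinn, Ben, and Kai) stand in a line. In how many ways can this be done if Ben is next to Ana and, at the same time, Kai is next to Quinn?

Treat {Ben,Ana} as one block (2 orders) and {Kai,Quinn} as another (2 orders).
That leaves 6 units to arrange: 2 × 2 × 6! = 4 × 720 = 2880.

2880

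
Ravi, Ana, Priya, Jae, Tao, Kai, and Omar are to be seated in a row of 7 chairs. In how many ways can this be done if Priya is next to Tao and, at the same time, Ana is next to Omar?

480

Treat {Priya,Tao} as one block (2 orders) and {Ana,Omar} as another (2 orders).
That leaves 5 units to arrange: 2 × 2 × 5! = 4 × 120 = 480.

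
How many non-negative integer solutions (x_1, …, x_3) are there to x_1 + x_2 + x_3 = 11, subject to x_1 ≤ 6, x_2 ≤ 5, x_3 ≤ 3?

Without the upper bounds there are C(13,2) = 78 ways to split 11 among 3 variables.
Subtract solutions that violate a single cap (substitute x_i' = x_i − (cap_i+1)): x_1 ≥ 7 gives C(6,2) = 15; x_2 ≥ 6 gives C(7,2) = 21; x_3 ≥ 4 gives C(9,2) = 36. Together 72.
Add back pairs where two caps are both exceeded: 0 + 1 + 3 = 4.
By inclusion–exclusion the count is 78 − 72 + 4 = 10.

10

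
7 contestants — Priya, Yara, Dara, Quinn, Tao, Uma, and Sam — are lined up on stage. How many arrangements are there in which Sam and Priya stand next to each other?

Glue Sam and Priya into one block (2 internal orders), leaving 6 units to arrange in a row.
That gives 2 × 6! = 2 × 720 = 1440.

1440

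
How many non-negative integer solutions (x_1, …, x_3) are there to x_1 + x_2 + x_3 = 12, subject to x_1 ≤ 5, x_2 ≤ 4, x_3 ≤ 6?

Ignoring the caps, the number of non-negative solutions to x_1+…+x_3 = 12 is C(14,2) = 91.
Subtract solutions that violate a single cap (substitute x_i' = x_i − (cap_i+1)): x_1 ≥ 6 gives C(8,2) = 28; x_2 ≥ 5 gives C(9,2) = 36; x_3 ≥ 7 gives C(7,2) = 21. Together 85.
Add back pairs where two caps are both exceeded: 3 + 0 + 1 = 4.
By inclusion–exclusion the count is 91 − 85 + 4 = 10.

10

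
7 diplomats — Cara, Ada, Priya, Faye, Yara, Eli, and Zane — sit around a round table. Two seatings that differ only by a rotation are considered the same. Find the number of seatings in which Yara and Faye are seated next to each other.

Glue Yara and Faye into a block (2 internal orders). Seating 6 units around a circle gives (5)! arrangements.
So 2 × (5)! = 2 × 120 = 240.

240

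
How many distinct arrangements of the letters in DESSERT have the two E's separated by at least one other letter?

Total arrangements of DESSERT: 7!/(2!·2!) = 1260.
Arrangements with the E's together: treat EE as one letter, giving (6)!/(2!) = 360.
Subtracting, 1260 − 360 = 900 arrangements keep the E's apart.

900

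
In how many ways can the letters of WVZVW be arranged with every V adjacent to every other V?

12

Treat the 2 copies of V as a single block. The multiset to arrange is then {VV, W, W, Z}, 4 items in all.
That gives (4)!/(2!) = 12 arrangements.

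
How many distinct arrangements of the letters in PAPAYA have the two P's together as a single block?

20

Treat the 2 copies of P as a single block. The multiset to arrange is then {PP, A, A, A, Y}, 5 items in all.
That gives (5)!/(3!) = 20 arrangements.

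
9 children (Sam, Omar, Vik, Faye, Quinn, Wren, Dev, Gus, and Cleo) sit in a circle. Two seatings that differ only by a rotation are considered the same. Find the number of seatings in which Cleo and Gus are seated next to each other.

10080

Glue Cleo and Gus into a block (2 internal orders). Seating 8 units around a circle gives (7)! arrangements.
So 2 × (7)! = 2 × 5040 = 10080.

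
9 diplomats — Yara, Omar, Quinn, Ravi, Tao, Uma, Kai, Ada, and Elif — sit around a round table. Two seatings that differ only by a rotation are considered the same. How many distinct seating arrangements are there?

40320

Around a circle, 9 distinct people have 9!/9 = (8)! = 40320 rotationally distinct seatings.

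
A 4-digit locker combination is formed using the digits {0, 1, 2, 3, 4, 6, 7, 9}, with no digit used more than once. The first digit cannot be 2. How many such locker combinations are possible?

The first digit has 8−1 = 7 choices (anything except 2).
The remaining 3 digits are filled from the other 7 symbols without repetition: 7 × 6 × 5 = 210.
Total: 7 × 210 = 1470.

1470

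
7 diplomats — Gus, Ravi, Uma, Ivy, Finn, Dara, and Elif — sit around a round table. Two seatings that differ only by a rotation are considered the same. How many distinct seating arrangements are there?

Around a circle, 7 distinct people have 7!/7 = (6)! = 720 rotationally distinct seatings.

720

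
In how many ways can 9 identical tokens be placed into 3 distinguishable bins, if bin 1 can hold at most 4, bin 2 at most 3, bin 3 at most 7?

Without the upper bounds there are C(11,2) = 55 ways to split 9 among 3 bins.
Subtract solutions that violate a single cap (substitute x_i' = x_i − (cap_i+1)): x_1 ≥ 5 gives C(6,2) = 15; x_2 ≥ 4 gives C(7,2) = 21; x_3 ≥ 8 gives C(3,2) = 3. Together 39.
Add back pairs where two caps are both exceeded: 1 + 0 + 0 = 1.
By inclusion–exclusion the count is 55 − 39 + 1 = 17.

17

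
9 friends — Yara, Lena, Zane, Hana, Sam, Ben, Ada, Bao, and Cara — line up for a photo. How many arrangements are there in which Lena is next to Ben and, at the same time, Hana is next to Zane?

Treat {Lena,Ben} as one block (2 orders) and {Hana,Zane} as another (2 orders).
That leaves 7 units to arrange: 2 × 2 × 7! = 4 × 5040 = 20160.

20160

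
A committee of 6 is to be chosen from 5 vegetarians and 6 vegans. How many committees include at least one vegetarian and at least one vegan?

461

With no constraint there are C(11,6) = 462 possible selections.
Selections missing a whole group: no vegetarians → C(6,6) = 1; no vegans → C(5,6) = 0.
Both groups omitted at once is impossible, so 462 − 1 = 461.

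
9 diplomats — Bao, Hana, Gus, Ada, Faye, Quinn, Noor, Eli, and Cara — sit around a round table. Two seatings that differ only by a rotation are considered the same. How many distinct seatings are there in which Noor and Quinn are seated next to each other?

Glue Noor and Quinn into a block (2 internal orders). Seating 8 units around a circle gives (7)! arrangements.
So 2 × (7)! = 2 × 5040 = 10080.

10080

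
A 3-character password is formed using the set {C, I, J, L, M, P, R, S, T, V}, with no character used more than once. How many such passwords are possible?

720

This is a permutation of 3 out of 10: P(10,3) = 10!/7!.
That product is 10 × 9 × 8 = 720.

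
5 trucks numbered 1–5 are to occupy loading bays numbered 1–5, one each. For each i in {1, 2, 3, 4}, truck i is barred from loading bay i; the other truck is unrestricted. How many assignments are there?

Let Aᵢ (for 1 ≤ i ≤ 4) be the placements that put truck i in its forbidden loading bay. Any j of these fix j positions, leaving (5−j)! ways to fill the rest, and there are C(4,j) ways to pick which j.
By inclusion–exclusion, the number of valid placements is Σ_{j=0}^{4} (−1)^j C(4,j)·(5−j)!.
Computing: 120 − 96 + 36 − 8 + 1 = 53.

53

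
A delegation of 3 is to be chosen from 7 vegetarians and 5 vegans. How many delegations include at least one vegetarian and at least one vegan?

Total 3-person selections from all 12: C(12,3) = 220.
Subtract selections that omit an entire group: no vegetarians → C(5,3) = 10; no vegans → C(7,3) = 35.
Both groups omitted at once is impossible, so 220 − 45 = 175.

175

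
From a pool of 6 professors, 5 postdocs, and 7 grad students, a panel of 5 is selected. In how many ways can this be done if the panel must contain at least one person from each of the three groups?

6055

With no constraint there are C(18,5) = 8568 possible selections.
Subtract selections that omit an entire group: no professors → C(12,5) = 792; no postdocs → C(13,5) = 1287; no grad students → C(11,5) = 462.
Add back selections omitting two groups (i.e. drawn from a single group): C(6,5) + C(5,5) + C(7,5) = 28.
By inclusion–exclusion: 8568 − 2541 + 28 = 6055.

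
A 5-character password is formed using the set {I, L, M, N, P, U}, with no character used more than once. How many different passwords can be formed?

With no repetition, fill the 5 characters in order: 6 choices, then 5, down to 2.
That product is 6 × 5 × 4 × 3 × 2 = 720.

720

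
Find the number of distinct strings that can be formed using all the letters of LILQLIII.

Letter multiplicities in LILQLIII: I×4, L×3, Q×1.
The number of distinct arrangements is 8!/(4!·3!) = 40320/144 = 280.

280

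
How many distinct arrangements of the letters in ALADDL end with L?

30

With the last slot taken by L, it remains to arrange the other 5 letters (AADDL).
Those 5 letters have A appearing twice and D appearing twice, giving (5)!/(2!·2!) = 30.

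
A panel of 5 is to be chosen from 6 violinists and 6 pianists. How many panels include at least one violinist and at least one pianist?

Total 5-person selections from all 12: C(12,5) = 792.
Subtract selections that omit an entire group: no violinists → C(6,5) = 6; no pianists → C(6,5) = 6.
Both groups omitted at once is impossible, so 792 − 12 = 780.

780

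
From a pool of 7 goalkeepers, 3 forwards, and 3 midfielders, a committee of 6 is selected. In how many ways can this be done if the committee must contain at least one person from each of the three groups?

1302

With no constraint there are C(13,6) = 1716 possible selections.
Subtract selections that omit an entire group: no goalkeepers → C(6,6) = 1; no forwards → C(10,6) = 210; no midfielders → C(10,6) = 210.
Add back selections omitting two groups (i.e. drawn from a single group): C(7,6) + C(3,6) + C(3,6) = 7.
By inclusion–exclusion: 1716 − 421 + 7 = 1302.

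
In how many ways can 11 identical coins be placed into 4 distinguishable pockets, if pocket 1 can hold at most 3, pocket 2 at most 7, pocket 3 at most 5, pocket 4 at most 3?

76

Without the upper bounds there are C(14,3) = 364 ways to split 11 among 4 pockets.
Subtract solutions that violate a single cap (substitute x_i' = x_i − (cap_i+1)): x_1 ≥ 4 gives C(10,3) = 120; x_2 ≥ 8 gives C(6,3) = 20; x_3 ≥ 6 gives C(8,3) = 56; x_4 ≥ 4 gives C(10,3) = 120. Together 316.
Add back pairs where two caps are both exceeded: 0 + 4 + 20 + 0 + 0 + 4 = 28.
By inclusion–exclusion the count is 364 − 316 + 28 = 76.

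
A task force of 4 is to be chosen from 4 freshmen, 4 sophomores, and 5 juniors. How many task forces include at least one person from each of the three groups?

400

Unrestricted: C(13,4) = 715 ways to pick any 4 of the 13.
Selections missing a whole group: no freshmen → C(9,4) = 126; no sophomores → C(9,4) = 126; no juniors → C(8,4) = 70.
Add back selections omitting two groups (i.e. drawn from a single group): C(4,4) + C(4,4) + C(5,4) = 7.
By inclusion–exclusion: 715 − 322 + 7 = 400.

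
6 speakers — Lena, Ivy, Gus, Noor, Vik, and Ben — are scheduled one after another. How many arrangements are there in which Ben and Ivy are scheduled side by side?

240

Place the 4 others and the Ben-Ivy pair as 5 objects in a line; the pair has 2 internal arrangements.
So the count is 2·(5)! = 240.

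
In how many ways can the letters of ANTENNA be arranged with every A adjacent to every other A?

Treat the 2 copies of A as a single block. The multiset to arrange is then {AA, E, N, N, N, T}, 6 items in all.
That gives (6)!/(3!) = 120 arrangements.

120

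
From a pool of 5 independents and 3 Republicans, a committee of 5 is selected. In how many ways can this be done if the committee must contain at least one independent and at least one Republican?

55

Unrestricted: C(8,5) = 56 ways to pick any 5 of the 8.
Subtract selections that omit an entire group: no independents → C(3,5) = 0; no Republicans → C(5,5) = 1.
Both groups omitted at once is impossible, so 56 − 1 = 55.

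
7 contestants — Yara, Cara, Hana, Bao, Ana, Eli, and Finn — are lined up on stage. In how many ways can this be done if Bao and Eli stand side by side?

Place the 5 others and the Bao-Eli pair as 6 objects in a line; the pair has 2 internal arrangements.
That gives 2 × 6! = 2 × 720 = 1440.

1440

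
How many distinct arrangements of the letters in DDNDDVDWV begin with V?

336

With the first slot taken by V, it remains to arrange the other 8 letters (DDNDDDWV).
Those 8 letters have D appearing 5 times, giving (8)!/(5!) = 336.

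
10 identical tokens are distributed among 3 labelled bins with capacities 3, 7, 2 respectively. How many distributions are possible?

Ignoring the caps, the number of non-negative solutions to x_1+…+x_3 = 10 is C(12,2) = 66.
Subtract solutions that violate a single cap (substitute x_i' = x_i − (cap_i+1)): x_1 ≥ 4 gives C(8,2) = 28; x_2 ≥ 8 gives C(4,2) = 6; x_3 ≥ 3 gives C(9,2) = 36. Together 70.
Add back pairs where two caps are both exceeded: 0 + 10 + 0 = 10.
By inclusion–exclusion the count is 66 − 70 + 10 = 6.

6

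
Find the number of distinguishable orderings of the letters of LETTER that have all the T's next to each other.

60

Treat the 2 copies of T as a single block. The multiset to arrange is then {TT, E, E, L, R}, 5 items in all.
That gives (5)!/(2!) = 60 arrangements.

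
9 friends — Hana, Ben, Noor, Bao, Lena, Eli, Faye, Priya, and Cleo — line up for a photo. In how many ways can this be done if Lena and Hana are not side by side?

282240

Of the 9! = 362880 arrangements, those with Lena and Hana adjacent number 2 × 8! = 80640 (treat the pair as a block with 2 internal orders).
So 362880 − 80640 = 282240 arrangements keep them apart.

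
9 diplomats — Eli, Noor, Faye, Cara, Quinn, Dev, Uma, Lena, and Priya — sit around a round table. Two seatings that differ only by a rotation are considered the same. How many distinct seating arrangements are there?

Fix one person's seat to break rotational symmetry; the remaining 8 people can be arranged in (8)! = 40320 ways.

40320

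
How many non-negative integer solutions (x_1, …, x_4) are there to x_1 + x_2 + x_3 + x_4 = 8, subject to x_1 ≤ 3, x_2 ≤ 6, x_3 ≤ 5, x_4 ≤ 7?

115

By stars and bars, unrestricted non-negative solutions to x_1+…+x_4 = 8 number C(8+3,3) = 165.
Subtract solutions that violate a single cap (substitute x_i' = x_i − (cap_i+1)): x_1 ≥ 4 gives C(7,3) = 35; x_2 ≥ 7 gives C(4,3) = 4; x_3 ≥ 6 gives C(5,3) = 10; x_4 ≥ 8 gives C(3,3) = 1. Together 50.
No two caps can be exceeded simultaneously, so the pair terms are all 0.
By inclusion–exclusion the count is 165 − 50 + 0 = 115.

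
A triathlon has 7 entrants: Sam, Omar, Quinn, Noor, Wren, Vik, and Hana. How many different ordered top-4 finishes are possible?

840

There are 7 choices for 1st place, 6 for 2nd, and so on down to 4 for position 4.
That gives 7 × 6 × 5 × 4 = 840.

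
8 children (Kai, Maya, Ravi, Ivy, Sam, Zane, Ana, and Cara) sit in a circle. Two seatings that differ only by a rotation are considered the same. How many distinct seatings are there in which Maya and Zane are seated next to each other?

1440

Treat {Maya, Zane} as one unit (2 internal orders) and seat the resulting 7 units around the table: (6)! circular arrangements.
So 2 × (6)! = 2 × 720 = 1440.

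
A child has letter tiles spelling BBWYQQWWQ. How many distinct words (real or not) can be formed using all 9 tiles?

The 9 letters of BBWYQQWWQ have repeats: B appearing twice, Q appearing 3 times, and W appearing 3 times.
The number of distinct arrangements is 9!/(3!·3!·2!) = 362880/72 = 5040.

5040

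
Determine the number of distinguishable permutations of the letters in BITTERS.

BITTERS has 7 letters with T appearing twice.
So there are 7! / (2!) = 2520 distinguishable arrangements.

2520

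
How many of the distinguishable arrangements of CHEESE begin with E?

60

Fix E in the first position and arrange the remaining 5 letters.
Those 5 letters have E appearing twice, giving (5)!/(2!) = 60.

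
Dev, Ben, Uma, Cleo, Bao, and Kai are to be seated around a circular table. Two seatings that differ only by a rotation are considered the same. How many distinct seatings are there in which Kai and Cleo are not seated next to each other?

72

All circular seatings of 6 people number (5)! = 120.
Those with Kai next to Cleo: fuse the pair into one unit and seat 5 units around a circle — 2·(4)! = 48.
Subtracting, 120 − 48 = 72.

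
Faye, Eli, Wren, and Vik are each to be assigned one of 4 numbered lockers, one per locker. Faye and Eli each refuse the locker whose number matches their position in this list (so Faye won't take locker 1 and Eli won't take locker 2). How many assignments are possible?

Let Aᵢ (for i ∈ {1, 2}) be the placements that put person i in their forbidden locker. Any j of these fix j positions, leaving (4−j)! ways to fill the rest, and there are C(2,j) ways to pick which j.
By inclusion–exclusion, the number of valid placements is Σ_{j=0}^{2} (−1)^j C(2,j)·(4−j)!.
Computing: 24 − 12 + 2 = 14.

14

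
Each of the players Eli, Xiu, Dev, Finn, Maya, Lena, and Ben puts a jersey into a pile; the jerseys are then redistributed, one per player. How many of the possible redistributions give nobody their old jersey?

1854

Count assignments avoiding every fixed point. For any j of the 7 players fixed to their old jersey, the other 7−j can be arranged in (7−j)! ways.
By inclusion–exclusion this is Σ_{j=0}^{7} (−1)^j C(7,j)·(7−j)!.
Computing: 5040 − 5040 + 2520 − 840 + 210 − 42 + 7 − 1 = 1854.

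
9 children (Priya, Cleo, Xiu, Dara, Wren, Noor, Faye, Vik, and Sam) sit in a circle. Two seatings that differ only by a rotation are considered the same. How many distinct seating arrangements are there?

40320

Seat Priya anywhere (absorbing the rotational symmetry), then permute the other 8: (8)! = 40320.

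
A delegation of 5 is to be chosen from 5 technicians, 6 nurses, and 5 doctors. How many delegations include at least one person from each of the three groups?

With no constraint there are C(16,5) = 4368 possible selections.
Selections missing a whole group: no technicians → C(11,5) = 462; no nurses → C(10,5) = 252; no doctors → C(11,5) = 462.
Add back selections omitting two groups (i.e. drawn from a single group): C(5,5) + C(6,5) + C(5,5) = 8.
By inclusion–exclusion: 4368 − 1176 + 8 = 3200.

3200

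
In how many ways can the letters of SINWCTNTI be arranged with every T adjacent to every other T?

Treat the 2 copies of T as a single block. The multiset to arrange is then {TT, C, I, I, N, N, S, W}, 8 items in all.
That gives (8)!/(2!·2!) = 10080 arrangements.

10080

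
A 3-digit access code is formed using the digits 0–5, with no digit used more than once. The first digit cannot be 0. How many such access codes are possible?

The first digit has 6−1 = 5 choices (anything except 0).
The remaining 2 digits are filled from the other 5 symbols without repetition: 5 × 4 = 20.
Total: 5 × 20 = 100.

100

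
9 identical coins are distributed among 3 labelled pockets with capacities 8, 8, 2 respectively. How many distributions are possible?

By stars and bars, unrestricted non-negative solutions to x_1+…+x_3 = 9 number C(9+2,2) = 55.
Subtract solutions that violate a single cap (substitute x_i' = x_i − (cap_i+1)): x_1 ≥ 9 gives C(2,2) = 1; x_2 ≥ 9 gives C(2,2) = 1; x_3 ≥ 3 gives C(8,2) = 28. Together 30.
No two caps can be exceeded simultaneously, so the pair terms are all 0.
By inclusion–exclusion the count is 55 − 30 + 0 = 25.

25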